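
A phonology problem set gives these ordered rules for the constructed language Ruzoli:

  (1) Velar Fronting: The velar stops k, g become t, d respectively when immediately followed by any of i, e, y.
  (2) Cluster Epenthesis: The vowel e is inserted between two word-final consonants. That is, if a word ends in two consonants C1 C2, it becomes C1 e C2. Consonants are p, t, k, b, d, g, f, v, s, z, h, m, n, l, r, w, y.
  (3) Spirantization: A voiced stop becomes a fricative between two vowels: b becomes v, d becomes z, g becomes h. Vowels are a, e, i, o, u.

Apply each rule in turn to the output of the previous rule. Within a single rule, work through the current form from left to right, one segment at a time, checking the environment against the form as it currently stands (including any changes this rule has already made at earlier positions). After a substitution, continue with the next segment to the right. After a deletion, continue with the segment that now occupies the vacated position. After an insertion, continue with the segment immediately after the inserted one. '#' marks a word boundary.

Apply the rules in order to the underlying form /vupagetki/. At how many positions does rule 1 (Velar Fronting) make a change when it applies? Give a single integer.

2

(1) Velar Fronting: [vupagetki] → [vupadetti]
(2) Cluster Epenthesis: no change — [vupadetti]
(3) Spirantization: [vupadetti] → [vupazetti]
Rule 1 changed 2 position(s).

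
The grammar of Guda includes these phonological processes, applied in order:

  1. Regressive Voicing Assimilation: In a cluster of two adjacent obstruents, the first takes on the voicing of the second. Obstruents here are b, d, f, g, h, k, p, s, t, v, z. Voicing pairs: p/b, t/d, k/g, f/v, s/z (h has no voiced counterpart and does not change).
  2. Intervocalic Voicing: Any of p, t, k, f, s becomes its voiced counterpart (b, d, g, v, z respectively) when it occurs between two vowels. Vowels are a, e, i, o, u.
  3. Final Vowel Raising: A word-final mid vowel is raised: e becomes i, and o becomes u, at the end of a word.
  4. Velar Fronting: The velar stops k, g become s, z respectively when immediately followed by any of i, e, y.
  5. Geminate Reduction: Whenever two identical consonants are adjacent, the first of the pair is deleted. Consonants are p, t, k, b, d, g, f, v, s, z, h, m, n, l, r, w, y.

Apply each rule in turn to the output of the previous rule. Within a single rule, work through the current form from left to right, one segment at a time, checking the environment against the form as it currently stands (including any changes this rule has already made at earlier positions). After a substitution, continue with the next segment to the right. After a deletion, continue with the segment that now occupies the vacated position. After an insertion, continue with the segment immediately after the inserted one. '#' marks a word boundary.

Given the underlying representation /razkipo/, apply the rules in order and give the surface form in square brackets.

[rasibu]

1 Regressive Voicing Assimilation: [razkipo] → [raskipo]
2 Intervocalic Voicing: [raskipo] → [raskibo]
3 Final Vowel Raising: [raskibo] → [raskibu]
4 Velar Fronting: [raskibu] → [rassibu]
5 Geminate Reduction: [rassibu] → [rasibu]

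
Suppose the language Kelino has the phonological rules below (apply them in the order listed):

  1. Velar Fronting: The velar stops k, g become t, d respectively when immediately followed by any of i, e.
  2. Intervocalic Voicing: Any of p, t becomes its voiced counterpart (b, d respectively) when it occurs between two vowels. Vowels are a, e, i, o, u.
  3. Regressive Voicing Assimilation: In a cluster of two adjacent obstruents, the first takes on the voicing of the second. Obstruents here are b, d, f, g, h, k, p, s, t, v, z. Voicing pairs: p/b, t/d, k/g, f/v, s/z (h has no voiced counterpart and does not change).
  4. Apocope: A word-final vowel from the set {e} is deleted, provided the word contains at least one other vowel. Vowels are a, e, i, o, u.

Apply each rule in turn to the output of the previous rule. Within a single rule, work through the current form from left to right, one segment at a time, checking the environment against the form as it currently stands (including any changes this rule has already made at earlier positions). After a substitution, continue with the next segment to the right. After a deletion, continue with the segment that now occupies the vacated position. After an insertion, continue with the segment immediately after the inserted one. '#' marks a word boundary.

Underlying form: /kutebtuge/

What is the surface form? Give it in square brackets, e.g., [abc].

[kudeptud]

1 Velar Fronting: [kutebtuge] → [kutebtude]
2 Intervocalic Voicing: [kutebtude] → [kudebtude]
3 Regressive Voicing Assimilation: [kudebtude] → [kudeptude]
4 Apocope: [kudeptude] → [kudeptud]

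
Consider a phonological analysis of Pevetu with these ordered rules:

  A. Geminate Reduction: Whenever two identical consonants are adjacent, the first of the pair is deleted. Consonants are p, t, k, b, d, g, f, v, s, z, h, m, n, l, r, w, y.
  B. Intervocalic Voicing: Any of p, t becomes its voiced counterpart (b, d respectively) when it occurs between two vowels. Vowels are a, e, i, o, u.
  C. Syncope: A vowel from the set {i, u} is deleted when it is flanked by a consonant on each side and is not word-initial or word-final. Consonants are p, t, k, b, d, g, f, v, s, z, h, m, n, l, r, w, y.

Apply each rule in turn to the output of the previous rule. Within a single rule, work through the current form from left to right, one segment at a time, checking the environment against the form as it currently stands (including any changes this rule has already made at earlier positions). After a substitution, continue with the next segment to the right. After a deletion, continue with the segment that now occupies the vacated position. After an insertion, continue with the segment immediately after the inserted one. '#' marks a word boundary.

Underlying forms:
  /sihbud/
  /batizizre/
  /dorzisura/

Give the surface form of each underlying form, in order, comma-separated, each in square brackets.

[shbd], [badzzre], [dorzsra]

/sihbud/:
  A Geminate Reduction: no change — [sihbud]
  B Intervocalic Voicing: no change — [sihbud]
  C Syncope: [sihbud] → [shbd]
/batizizre/:
  A Geminate Reduction: no change — [batizizre]
  B Intervocalic Voicing: [batizizre] → [badizizre]
  C Syncope: [badizizre] → [badzzre]
/dorzisura/:
  A Geminate Reduction: no change — [dorzisura]
  B Intervocalic Voicing: no change — [dorzisura]
  C Syncope: [dorzisura] → [dorzsra]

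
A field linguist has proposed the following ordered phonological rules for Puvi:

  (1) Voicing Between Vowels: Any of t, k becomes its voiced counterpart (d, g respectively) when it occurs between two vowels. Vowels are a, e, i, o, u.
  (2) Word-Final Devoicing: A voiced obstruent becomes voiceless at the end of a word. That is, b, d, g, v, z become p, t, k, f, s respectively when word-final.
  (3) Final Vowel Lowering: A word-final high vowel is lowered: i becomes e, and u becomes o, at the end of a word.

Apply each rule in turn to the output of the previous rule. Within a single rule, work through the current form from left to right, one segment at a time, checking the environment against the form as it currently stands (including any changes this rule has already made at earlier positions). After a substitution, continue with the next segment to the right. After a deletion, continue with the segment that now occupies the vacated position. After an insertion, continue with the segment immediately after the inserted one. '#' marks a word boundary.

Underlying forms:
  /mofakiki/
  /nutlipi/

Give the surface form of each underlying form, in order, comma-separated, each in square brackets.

[mofagige], [nutlipe]

/mofakiki/:
  (1) Voicing Between Vowels: [mofakiki] → [mofagigi]
  (2) Word-Final Devoicing: no change — [mofagigi]
  (3) Final Vowel Lowering: [mofagigi] → [mofagige]
/nutlipi/:
  (1) Voicing Between Vowels: no change — [nutlipi]
  (2) Word-Final Devoicing: no change — [nutlipi]
  (3) Final Vowel Lowering: [nutlipi] → [nutlipe]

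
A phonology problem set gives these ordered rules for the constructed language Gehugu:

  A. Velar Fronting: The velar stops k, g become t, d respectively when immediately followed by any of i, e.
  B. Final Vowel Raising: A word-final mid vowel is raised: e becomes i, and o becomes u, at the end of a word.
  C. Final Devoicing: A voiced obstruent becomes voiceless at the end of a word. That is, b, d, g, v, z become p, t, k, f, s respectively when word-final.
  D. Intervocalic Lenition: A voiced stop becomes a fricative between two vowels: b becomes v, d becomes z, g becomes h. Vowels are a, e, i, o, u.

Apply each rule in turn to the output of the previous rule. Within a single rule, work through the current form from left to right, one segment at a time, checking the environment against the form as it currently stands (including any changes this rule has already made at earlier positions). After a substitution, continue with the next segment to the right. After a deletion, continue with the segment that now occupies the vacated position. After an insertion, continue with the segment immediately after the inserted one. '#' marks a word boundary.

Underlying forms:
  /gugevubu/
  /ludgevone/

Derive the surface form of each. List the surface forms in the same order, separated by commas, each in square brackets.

/gugevubu/:
  A Velar Fronting: [gugevubu] → [gudevubu]
  B Final Vowel Raising: no change — [gudevubu]
  C Final Devoicing: no change — [gudevubu]
  D Intervocalic Lenition: [gudevubu] → [guzevuvu]
/ludgevone/:
  A Velar Fronting: [ludgevone] → [luddevone]
  B Final Vowel Raising: [luddevone] → [luddevoni]
  C Final Devoicing: no change — [luddevoni]
  D Intervocalic Lenition: no change — [luddevoni]

[guzevuvu], [luddevoni]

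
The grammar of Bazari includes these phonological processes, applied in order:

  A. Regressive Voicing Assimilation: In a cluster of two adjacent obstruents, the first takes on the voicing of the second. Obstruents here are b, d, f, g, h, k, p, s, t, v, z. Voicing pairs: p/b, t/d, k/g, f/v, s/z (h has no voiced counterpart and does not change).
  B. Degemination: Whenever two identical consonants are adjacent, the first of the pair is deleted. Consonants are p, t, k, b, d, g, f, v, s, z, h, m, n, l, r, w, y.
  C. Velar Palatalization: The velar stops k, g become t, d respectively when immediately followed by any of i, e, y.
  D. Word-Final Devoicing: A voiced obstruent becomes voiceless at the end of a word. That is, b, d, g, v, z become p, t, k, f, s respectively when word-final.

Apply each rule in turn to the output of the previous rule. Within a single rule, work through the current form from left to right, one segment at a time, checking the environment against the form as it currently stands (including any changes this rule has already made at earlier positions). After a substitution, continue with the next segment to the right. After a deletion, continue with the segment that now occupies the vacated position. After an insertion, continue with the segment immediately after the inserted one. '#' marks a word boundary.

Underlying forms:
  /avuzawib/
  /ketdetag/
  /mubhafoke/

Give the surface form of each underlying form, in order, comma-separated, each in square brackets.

[avuzawip], [tedetak], [muphafote]

/avuzawib/:
  A Regressive Voicing Assimilation: no change — [avuzawib]
  B Degemination: no change — [avuzawib]
  C Velar Palatalization: no change — [avuzawib]
  D Word-Final Devoicing: [avuzawib] → [avuzawip]
/ketdetag/:
  A Regressive Voicing Assimilation: [ketdetag] → [keddetag]
  B Degemination: [keddetag] → [kedetag]
  C Velar Palatalization: [kedetag] → [tedetag]
  D Word-Final Devoicing: [tedetag] → [tedetak]
/mubhafoke/:
  A Regressive Voicing Assimilation: [mubhafoke] → [muphafoke]
  B Degemination: no change — [muphafoke]
  C Velar Palatalization: [muphafoke] → [muphafote]
  D Word-Final Devoicing: no change — [muphafote]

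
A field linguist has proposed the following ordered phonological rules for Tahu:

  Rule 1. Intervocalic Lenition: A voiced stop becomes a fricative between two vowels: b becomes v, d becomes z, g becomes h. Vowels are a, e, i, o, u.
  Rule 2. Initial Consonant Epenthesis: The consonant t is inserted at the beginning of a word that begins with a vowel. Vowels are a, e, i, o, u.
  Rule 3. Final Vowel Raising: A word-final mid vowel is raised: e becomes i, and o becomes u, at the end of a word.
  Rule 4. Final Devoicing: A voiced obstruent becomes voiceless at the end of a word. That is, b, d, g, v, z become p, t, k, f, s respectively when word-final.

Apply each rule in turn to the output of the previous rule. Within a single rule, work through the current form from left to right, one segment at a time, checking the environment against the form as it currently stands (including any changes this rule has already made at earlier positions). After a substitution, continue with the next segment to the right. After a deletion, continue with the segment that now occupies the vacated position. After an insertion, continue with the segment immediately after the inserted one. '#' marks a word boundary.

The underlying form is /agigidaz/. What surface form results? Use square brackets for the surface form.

[tahihizas]

Rule 1 Intervocalic Lenition: [agigidaz] → [ahihizaz]
Rule 2 Initial Consonant Epenthesis: [ahihizaz] → [tahihizaz]
Rule 3 Final Vowel Raising: no change — [tahihizaz]
Rule 4 Final Devoicing: [tahihizaz] → [tahihizas]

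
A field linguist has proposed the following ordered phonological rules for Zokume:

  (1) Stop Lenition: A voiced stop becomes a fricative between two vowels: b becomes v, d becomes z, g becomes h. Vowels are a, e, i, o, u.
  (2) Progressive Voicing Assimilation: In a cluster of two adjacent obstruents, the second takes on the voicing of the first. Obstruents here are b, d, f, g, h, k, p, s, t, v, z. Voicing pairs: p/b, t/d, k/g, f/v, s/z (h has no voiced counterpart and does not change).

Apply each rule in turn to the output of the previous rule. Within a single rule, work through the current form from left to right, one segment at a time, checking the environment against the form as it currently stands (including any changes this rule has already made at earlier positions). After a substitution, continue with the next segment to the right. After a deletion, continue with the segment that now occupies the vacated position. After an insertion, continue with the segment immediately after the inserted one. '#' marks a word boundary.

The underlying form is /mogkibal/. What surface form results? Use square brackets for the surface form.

[moggival]

(1) Stop Lenition: [mogkibal] → [mogkival]
(2) Progressive Voicing Assimilation: [mogkival] → [moggival]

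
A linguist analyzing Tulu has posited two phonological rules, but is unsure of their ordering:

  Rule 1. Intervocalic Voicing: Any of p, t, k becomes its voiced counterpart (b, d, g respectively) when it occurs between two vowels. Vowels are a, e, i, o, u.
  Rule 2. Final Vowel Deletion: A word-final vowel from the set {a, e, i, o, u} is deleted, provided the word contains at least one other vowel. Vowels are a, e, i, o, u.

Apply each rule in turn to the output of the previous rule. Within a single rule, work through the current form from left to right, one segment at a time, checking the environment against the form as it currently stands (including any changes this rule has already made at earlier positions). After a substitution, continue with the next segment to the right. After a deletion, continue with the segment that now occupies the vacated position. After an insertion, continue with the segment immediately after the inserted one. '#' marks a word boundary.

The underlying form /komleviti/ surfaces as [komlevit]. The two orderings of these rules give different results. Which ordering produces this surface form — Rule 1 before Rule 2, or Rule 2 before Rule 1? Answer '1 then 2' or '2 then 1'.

Order 1 then 2:
  1 Intervocalic Voicing: [komleviti] → [komlevidi]
  2 Final Vowel Deletion: [komlevidi] → [komlevid]
  result: [komlevid]
Order 2 then 1:
  2 Final Vowel Deletion: [komleviti] → [komlevit]
  1 Intervocalic Voicing: no change — [komlevit]
  result: [komlevit]

2 then 1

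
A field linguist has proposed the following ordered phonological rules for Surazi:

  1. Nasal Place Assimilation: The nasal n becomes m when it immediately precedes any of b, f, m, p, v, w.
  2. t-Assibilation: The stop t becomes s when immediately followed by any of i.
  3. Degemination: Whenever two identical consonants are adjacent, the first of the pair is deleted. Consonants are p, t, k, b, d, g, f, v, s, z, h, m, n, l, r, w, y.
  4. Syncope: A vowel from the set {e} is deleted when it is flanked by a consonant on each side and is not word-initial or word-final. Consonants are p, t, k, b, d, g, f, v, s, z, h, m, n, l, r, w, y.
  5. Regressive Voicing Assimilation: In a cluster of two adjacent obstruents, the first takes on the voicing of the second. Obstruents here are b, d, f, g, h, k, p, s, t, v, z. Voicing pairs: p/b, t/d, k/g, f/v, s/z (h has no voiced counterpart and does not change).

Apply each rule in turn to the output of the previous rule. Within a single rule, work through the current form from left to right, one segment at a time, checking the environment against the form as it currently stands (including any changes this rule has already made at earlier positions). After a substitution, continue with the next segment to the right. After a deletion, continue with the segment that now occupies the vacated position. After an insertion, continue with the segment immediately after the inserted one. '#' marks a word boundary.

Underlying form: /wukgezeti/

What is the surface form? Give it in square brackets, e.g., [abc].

1 Nasal Place Assimilation: no change — [wukgezeti]
2 t-Assibilation: [wukgezeti] → [wukgezesi]
3 Degemination: no change — [wukgezesi]
4 Syncope: [wukgezesi] → [wukgzsi]
5 Regressive Voicing Assimilation: [wukgzsi] → [wuggssi]

[wuggssi]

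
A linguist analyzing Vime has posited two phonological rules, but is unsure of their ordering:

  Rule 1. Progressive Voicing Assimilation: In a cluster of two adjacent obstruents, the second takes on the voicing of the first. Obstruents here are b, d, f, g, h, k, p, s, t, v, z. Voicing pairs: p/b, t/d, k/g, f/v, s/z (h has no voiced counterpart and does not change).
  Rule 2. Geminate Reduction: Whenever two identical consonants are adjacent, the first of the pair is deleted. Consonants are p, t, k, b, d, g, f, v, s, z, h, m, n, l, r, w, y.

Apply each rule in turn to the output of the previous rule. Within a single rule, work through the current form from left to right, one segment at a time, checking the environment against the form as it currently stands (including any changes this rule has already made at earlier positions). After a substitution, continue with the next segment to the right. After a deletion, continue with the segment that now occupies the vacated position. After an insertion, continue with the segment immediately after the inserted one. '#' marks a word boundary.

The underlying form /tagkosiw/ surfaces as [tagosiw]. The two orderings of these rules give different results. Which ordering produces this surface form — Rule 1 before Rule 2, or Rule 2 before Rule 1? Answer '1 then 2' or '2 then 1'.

Order 1 then 2:
  1 Progressive Voicing Assimilation: [tagkosiw] → [taggosiw]
  2 Geminate Reduction: [taggosiw] → [tagosiw]
  result: [tagosiw]
Order 2 then 1:
  2 Geminate Reduction: no change — [tagkosiw]
  1 Progressive Voicing Assimilation: [tagkosiw] → [taggosiw]
  result: [taggosiw]

1 then 2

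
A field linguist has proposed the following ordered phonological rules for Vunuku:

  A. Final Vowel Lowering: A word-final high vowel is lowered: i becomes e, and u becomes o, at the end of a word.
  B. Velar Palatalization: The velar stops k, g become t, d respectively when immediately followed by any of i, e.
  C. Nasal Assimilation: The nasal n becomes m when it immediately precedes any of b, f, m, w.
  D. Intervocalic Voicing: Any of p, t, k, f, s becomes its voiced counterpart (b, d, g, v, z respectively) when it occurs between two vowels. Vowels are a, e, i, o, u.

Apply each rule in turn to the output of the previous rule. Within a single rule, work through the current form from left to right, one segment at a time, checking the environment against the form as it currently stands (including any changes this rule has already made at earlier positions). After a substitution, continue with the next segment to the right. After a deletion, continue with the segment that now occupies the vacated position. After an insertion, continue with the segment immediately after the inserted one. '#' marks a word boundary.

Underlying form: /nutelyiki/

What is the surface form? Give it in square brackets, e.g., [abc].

A Final Vowel Lowering: [nutelyiki] → [nutelyike]
B Velar Palatalization: [nutelyike] → [nutelyite]
C Nasal Assimilation: no change — [nutelyite]
D Intervocalic Voicing: [nutelyite] → [nudelyide]

[nudelyide]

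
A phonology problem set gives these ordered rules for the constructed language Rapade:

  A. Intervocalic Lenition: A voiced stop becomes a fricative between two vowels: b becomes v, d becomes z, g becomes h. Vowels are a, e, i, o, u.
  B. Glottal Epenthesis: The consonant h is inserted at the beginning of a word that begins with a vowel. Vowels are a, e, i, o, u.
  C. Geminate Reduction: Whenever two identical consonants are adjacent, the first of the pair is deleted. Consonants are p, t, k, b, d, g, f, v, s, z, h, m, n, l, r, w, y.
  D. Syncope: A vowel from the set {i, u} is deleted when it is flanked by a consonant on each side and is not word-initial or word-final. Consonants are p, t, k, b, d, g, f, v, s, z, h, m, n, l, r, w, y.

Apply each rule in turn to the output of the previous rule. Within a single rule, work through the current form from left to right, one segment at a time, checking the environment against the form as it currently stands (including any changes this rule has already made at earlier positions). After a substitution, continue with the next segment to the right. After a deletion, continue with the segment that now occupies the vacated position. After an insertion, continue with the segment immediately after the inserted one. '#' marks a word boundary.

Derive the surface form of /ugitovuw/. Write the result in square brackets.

[hhtovw]

A Intervocalic Lenition: [ugitovuw] → [uhitovuw]
B Glottal Epenthesis: [uhitovuw] → [huhitovuw]
C Geminate Reduction: no change — [huhitovuw]
D Syncope: [huhitovuw] → [hhtovw]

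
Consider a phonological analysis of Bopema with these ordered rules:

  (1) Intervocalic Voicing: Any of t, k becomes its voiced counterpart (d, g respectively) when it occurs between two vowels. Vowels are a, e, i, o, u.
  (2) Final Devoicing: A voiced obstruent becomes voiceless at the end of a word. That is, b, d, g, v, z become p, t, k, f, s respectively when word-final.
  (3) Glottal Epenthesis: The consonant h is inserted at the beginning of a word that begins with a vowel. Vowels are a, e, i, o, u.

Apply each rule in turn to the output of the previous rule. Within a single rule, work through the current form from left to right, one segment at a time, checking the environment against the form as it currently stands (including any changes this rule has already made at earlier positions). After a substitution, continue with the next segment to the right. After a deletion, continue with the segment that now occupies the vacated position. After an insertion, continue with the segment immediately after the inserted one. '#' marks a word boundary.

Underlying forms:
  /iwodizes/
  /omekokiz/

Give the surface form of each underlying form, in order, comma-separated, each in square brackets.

/iwodizes/:
  (1) Intervocalic Voicing: no change — [iwodizes]
  (2) Final Devoicing: no change — [iwodizes]
  (3) Glottal Epenthesis: [iwodizes] → [hiwodizes]
/omekokiz/:
  (1) Intervocalic Voicing: [omekokiz] → [omegogiz]
  (2) Final Devoicing: [omegogiz] → [omegogis]
  (3) Glottal Epenthesis: [omegogis] → [homegogis]

[hiwodizes], [homegogis]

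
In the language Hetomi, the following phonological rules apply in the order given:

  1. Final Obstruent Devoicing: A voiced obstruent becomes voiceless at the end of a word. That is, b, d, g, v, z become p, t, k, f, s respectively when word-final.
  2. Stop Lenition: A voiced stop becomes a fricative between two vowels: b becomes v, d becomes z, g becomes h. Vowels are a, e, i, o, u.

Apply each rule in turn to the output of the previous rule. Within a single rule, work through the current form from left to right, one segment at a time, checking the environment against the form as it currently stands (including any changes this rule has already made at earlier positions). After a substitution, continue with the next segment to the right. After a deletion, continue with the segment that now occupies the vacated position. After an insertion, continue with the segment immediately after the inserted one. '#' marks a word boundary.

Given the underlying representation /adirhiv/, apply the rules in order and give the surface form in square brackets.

1 Final Obstruent Devoicing: [adirhiv] → [adirhif]
2 Stop Lenition: [adirhif] → [azirhif]

[azirhif]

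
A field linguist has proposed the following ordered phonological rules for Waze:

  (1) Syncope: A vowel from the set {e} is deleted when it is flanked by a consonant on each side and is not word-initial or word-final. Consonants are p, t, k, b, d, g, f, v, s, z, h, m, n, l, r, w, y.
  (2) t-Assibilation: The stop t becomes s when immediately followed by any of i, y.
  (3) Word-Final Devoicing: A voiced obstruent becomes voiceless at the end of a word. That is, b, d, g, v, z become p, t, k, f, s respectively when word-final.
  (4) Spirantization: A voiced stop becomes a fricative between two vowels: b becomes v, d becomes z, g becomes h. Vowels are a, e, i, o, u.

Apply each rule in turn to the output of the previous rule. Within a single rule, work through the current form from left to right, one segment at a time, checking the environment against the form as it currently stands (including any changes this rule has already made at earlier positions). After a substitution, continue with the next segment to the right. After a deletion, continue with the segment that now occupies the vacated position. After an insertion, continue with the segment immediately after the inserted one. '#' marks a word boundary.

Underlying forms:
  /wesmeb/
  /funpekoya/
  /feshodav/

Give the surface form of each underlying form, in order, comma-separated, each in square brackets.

[wsmp], [funpkoya], [fshozaf]

/wesmeb/:
  (1) Syncope: [wesmeb] → [wsmb]
  (2) t-Assibilation: no change — [wsmb]
  (3) Word-Final Devoicing: [wsmb] → [wsmp]
  (4) Spirantization: no change — [wsmp]
/funpekoya/:
  (1) Syncope: [funpekoya] → [funpkoya]
  (2) t-Assibilation: no change — [funpkoya]
  (3) Word-Final Devoicing: no change — [funpkoya]
  (4) Spirantization: no change — [funpkoya]
/feshodav/:
  (1) Syncope: [feshodav] → [fshodav]
  (2) t-Assibilation: no change — [fshodav]
  (3) Word-Final Devoicing: [fshodav] → [fshodaf]
  (4) Spirantization: [fshodaf] → [fshozaf]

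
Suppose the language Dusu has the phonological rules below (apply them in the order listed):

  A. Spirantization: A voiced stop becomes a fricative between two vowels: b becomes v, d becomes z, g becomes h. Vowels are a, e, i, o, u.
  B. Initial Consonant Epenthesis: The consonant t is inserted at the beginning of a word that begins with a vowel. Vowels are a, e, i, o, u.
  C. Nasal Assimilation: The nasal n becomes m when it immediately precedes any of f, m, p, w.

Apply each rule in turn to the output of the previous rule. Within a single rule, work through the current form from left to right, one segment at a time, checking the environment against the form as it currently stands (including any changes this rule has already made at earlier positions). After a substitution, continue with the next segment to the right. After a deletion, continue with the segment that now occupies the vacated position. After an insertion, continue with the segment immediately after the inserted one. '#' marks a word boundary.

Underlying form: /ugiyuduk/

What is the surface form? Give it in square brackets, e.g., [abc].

A Spirantization: [ugiyuduk] → [uhiyuzuk]
B Initial Consonant Epenthesis: [uhiyuzuk] → [tuhiyuzuk]
C Nasal Assimilation: no change — [tuhiyuzuk]

[tuhiyuzuk]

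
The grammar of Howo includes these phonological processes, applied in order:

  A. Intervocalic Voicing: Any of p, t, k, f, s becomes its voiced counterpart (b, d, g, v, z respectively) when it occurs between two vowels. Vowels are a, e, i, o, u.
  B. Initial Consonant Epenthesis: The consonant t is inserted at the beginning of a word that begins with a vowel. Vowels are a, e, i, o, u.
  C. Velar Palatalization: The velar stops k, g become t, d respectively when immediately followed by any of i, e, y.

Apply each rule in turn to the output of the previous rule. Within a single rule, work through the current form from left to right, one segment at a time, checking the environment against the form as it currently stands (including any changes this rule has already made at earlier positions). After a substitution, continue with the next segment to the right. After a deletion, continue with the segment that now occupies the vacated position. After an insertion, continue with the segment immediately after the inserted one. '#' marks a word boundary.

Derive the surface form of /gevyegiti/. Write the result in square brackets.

A Intervocalic Voicing: [gevyegiti] → [gevyegidi]
B Initial Consonant Epenthesis: no change — [gevyegidi]
C Velar Palatalization: [gevyegidi] → [devyedidi]

[devyedidi]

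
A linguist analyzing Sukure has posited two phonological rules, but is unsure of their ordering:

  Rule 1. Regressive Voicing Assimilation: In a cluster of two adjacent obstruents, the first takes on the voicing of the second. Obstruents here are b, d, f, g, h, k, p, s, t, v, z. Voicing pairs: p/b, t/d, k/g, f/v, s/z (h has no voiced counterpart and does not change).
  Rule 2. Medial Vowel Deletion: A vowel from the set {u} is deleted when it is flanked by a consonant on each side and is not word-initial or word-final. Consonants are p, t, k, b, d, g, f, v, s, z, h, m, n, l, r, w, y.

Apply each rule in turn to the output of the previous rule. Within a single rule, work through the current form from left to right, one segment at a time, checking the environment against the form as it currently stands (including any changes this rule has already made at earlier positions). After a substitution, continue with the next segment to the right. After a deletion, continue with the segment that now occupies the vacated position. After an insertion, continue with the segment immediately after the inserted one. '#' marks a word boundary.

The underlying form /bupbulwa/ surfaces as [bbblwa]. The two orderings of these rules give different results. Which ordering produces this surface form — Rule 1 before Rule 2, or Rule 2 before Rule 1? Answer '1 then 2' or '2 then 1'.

Order 1 then 2:
  1 Regressive Voicing Assimilation: [bupbulwa] → [bubbulwa]
  2 Medial Vowel Deletion: [bubbulwa] → [bbblwa]
  result: [bbblwa]
Order 2 then 1:
  2 Medial Vowel Deletion: [bupbulwa] → [bpblwa]
  1 Regressive Voicing Assimilation: [bpblwa] → [pbblwa]
  result: [pbblwa]

1 then 2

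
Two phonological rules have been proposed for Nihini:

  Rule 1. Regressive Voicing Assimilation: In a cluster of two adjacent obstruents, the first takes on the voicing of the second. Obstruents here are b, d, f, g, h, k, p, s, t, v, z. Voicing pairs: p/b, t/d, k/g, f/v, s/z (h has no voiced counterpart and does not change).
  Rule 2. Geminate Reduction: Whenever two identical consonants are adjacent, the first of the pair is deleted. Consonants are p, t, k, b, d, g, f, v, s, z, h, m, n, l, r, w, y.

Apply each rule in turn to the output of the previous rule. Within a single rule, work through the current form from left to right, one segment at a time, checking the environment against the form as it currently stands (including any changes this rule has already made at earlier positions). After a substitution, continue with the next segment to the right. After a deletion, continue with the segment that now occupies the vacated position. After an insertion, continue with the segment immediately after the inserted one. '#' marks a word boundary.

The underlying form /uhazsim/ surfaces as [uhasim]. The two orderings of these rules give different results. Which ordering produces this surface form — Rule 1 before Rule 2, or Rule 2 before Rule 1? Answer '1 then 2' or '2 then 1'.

1 then 2

Order 1 then 2:
  1 Regressive Voicing Assimilation: [uhazsim] → [uhassim]
  2 Geminate Reduction: [uhassim] → [uhasim]
  result: [uhasim]
Order 2 then 1:
  2 Geminate Reduction: no change — [uhazsim]
  1 Regressive Voicing Assimilation: [uhazsim] → [uhassim]
  result: [uhassim]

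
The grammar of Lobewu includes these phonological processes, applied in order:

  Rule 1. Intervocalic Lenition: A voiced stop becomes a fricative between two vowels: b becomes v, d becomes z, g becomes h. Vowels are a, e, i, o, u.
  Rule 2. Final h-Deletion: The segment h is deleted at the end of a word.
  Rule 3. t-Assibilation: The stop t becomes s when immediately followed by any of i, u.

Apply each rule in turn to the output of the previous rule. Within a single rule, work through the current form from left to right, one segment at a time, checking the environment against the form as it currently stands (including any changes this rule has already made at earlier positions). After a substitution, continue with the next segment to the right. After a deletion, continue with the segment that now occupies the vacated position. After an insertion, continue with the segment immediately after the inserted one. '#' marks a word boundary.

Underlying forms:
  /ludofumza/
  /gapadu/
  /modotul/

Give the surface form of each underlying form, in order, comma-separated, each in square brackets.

/ludofumza/:
  Rule 1 Intervocalic Lenition: [ludofumza] → [luzofumza]
  Rule 2 Final h-Deletion: no change — [luzofumza]
  Rule 3 t-Assibilation: no change — [luzofumza]
/gapadu/:
  Rule 1 Intervocalic Lenition: [gapadu] → [gapazu]
  Rule 2 Final h-Deletion: no change — [gapazu]
  Rule 3 t-Assibilation: no change — [gapazu]
/modotul/:
  Rule 1 Intervocalic Lenition: [modotul] → [mozotul]
  Rule 2 Final h-Deletion: no change — [mozotul]
  Rule 3 t-Assibilation: [mozotul] → [mozosul]

[luzofumza], [gapazu], [mozosul]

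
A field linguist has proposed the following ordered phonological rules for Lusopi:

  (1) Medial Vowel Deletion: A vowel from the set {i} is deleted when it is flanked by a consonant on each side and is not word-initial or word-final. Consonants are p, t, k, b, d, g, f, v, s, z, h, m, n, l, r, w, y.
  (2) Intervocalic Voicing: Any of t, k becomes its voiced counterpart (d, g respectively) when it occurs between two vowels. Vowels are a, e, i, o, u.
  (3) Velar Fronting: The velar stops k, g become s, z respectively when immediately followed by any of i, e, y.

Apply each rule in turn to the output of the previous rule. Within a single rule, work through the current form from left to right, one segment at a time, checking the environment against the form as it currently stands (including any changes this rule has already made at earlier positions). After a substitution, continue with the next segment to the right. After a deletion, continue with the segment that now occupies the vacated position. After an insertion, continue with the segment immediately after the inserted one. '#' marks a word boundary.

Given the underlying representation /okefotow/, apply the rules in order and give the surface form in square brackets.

(1) Medial Vowel Deletion: no change — [okefotow]
(2) Intervocalic Voicing: [okefotow] → [ogefodow]
(3) Velar Fronting: [ogefodow] → [ozefodow]

[ozefodow]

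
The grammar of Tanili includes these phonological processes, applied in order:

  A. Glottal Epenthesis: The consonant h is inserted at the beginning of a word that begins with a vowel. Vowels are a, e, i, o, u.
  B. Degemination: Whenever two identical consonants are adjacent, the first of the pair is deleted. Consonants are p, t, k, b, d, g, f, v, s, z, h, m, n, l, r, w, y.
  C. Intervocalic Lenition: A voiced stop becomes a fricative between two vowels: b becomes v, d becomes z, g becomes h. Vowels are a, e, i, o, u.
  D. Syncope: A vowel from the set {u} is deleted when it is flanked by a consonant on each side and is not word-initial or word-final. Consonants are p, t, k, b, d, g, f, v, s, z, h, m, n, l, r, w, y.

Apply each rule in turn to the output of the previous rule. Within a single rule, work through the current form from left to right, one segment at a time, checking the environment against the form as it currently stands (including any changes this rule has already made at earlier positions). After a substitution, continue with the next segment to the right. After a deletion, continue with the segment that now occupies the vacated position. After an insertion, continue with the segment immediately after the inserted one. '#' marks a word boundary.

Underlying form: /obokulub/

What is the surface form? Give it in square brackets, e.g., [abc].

[hovoklb]

A Glottal Epenthesis: [obokulub] → [hobokulub]
B Degemination: no change — [hobokulub]
C Intervocalic Lenition: [hobokulub] → [hovokulub]
D Syncope: [hovokulub] → [hovoklb]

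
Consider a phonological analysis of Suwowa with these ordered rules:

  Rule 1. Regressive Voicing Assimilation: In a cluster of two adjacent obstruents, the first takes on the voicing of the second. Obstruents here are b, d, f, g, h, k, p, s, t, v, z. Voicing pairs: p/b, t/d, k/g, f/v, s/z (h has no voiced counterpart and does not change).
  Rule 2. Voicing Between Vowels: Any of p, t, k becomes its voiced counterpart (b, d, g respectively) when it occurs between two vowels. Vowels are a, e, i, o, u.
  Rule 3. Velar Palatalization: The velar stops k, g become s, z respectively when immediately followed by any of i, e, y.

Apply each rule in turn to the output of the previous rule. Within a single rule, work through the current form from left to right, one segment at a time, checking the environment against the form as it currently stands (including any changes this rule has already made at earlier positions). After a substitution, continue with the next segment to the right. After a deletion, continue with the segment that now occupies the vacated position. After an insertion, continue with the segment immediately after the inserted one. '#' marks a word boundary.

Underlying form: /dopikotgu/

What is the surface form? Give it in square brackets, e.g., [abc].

[dobigodgu]

Rule 1 Regressive Voicing Assimilation: [dopikotgu] → [dopikodgu]
Rule 2 Voicing Between Vowels: [dopikodgu] → [dobigodgu]
Rule 3 Velar Palatalization: no change — [dobigodgu]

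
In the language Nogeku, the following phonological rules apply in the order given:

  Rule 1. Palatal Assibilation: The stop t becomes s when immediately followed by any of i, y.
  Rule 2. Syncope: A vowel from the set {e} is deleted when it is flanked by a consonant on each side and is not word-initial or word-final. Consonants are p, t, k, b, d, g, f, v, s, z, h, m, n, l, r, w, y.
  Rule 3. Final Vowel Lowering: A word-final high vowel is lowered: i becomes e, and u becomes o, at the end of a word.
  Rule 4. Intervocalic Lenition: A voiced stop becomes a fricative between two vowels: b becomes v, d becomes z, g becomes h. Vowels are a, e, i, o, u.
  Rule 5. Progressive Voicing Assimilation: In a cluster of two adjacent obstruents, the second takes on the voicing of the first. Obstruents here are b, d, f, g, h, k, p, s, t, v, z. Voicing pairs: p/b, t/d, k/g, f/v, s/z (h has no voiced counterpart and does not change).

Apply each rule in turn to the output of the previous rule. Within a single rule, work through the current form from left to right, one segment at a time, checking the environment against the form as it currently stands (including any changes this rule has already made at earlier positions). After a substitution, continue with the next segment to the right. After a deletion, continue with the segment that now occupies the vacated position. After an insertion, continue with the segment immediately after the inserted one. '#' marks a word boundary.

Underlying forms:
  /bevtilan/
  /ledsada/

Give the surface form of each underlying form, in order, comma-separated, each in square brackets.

/bevtilan/:
  Rule 1 Palatal Assibilation: [bevtilan] → [bevsilan]
  Rule 2 Syncope: [bevsilan] → [bvsilan]
  Rule 3 Final Vowel Lowering: no change — [bvsilan]
  Rule 4 Intervocalic Lenition: no change — [bvsilan]
  Rule 5 Progressive Voicing Assimilation: [bvsilan] → [bvzilan]
/ledsada/:
  Rule 1 Palatal Assibilation: no change — [ledsada]
  Rule 2 Syncope: [ledsada] → [ldsada]
  Rule 3 Final Vowel Lowering: no change — [ldsada]
  Rule 4 Intervocalic Lenition: [ldsada] → [ldsaza]
  Rule 5 Progressive Voicing Assimilation: [ldsaza] → [ldzaza]

[bvzilan], [ldzaza]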